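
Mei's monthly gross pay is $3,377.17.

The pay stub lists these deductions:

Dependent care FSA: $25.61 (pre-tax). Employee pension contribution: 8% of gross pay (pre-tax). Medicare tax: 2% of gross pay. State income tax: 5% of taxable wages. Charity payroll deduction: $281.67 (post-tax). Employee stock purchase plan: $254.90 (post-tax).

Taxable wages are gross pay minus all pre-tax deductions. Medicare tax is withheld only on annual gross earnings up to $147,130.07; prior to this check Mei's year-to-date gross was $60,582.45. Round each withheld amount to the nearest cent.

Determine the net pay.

Employee pension contribution: $3,377.17 × 0.08 = $270.17
Dependent care FSA: $25.61
Pre-tax total = $270.17 + $25.61 = $295.78
Taxable wages = $3,377.17 − $295.78 = $3,081.39
State income tax: $3,081.39 × 0.05 = $154.07
Medicare tax: cap not yet reached, full $3,377.17 is subject → $3,377.17 × 0.02 = $67.54
Employee stock purchase plan: $254.90
Charity payroll deduction: $281.67
Total deductions = $270.17 + $25.61 + $154.07 + $67.54 + $254.90 + $281.67 = $1,053.96
Net pay = $3,377.17 − $1,053.96 = $2,323.21

$2,323.21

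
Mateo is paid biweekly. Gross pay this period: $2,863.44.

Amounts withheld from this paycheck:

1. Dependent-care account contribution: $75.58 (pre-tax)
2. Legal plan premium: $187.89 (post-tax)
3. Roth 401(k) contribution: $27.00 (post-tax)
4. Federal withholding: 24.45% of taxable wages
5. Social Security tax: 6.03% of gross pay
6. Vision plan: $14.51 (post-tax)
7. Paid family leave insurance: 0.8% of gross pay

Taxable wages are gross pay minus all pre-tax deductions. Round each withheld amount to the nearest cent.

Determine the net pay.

Dependent-care account contribution: $75.58
Taxable wages = $2,863.44 − $75.58 = $2,787.86
Federal withholding: $2,787.86 × 0.2445 = $681.63
Social Security tax: $2,863.44 × 0.0603 = $172.67
Paid family leave insurance: $2,863.44 × 0.008 = $22.91
Roth 401(k) contribution: $27.00
Legal plan premium: $187.89
Vision plan: $14.51
Total deductions = $75.58 + $681.63 + $172.67 + $22.91 + $27.00 + $187.89 + $14.51 = $1,182.19
Net pay = $2,863.44 − $1,182.19 = $1,681.25

$1,681.25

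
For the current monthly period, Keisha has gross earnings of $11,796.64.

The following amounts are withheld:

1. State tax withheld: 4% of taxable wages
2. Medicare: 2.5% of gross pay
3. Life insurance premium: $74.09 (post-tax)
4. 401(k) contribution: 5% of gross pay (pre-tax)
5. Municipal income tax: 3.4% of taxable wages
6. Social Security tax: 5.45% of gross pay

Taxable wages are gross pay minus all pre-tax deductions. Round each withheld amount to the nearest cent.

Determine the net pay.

401(k) contribution: $11,796.64 × 0.05 = $589.83
Taxable wages = $11,796.64 − $589.83 = $11,206.81
State tax withheld: $11,206.81 × 0.04 = $448.27
Municipal income tax: $11,206.81 × 0.034 = $381.03
Social Security tax: $11,796.64 × 0.0545 = $642.92
Medicare: $11,796.64 × 0.025 = $294.92
Life insurance premium: $74.09
Total deductions = $589.83 + $448.27 + $381.03 + $642.92 + $294.92 + $74.09 = $2,431.06
Net pay = $11,796.64 − $2,431.06 = $9,365.58

$9,365.58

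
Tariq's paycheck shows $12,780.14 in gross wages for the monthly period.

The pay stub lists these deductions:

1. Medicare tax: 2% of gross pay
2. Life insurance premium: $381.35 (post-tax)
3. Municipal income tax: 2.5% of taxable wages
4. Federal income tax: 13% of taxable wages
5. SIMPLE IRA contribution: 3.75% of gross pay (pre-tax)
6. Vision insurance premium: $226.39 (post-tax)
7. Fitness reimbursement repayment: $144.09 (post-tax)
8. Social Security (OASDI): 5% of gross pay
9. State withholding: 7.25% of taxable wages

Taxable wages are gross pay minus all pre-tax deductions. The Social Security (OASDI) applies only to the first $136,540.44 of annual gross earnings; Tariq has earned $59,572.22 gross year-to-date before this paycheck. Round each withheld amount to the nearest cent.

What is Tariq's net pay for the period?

$7,856.00

SIMPLE IRA contribution: $12,780.14 × 0.0375 = $479.26
Taxable wages = $12,780.14 − $479.26 = $12,300.88
Federal income tax: $12,300.88 × 0.13 = $1,599.11
State withholding: $12,300.88 × 0.0725 = $891.81
Municipal income tax: $12,300.88 × 0.025 = $307.52
Medicare tax: $12,780.14 × 0.02 = $255.60
Social Security (OASDI): cap not yet reached, full $12,780.14 is subject → $12,780.14 × 0.05 = $639.01
Life insurance premium: $381.35
Vision insurance premium: $226.39
Fitness reimbursement repayment: $144.09
Total deductions = $479.26 + $1,599.11 + $891.81 + $307.52 + $255.60 + $639.01 + $381.35 + $226.39 + $144.09 = $4,924.14
Net pay = $12,780.14 − $4,924.14 = $7,856.00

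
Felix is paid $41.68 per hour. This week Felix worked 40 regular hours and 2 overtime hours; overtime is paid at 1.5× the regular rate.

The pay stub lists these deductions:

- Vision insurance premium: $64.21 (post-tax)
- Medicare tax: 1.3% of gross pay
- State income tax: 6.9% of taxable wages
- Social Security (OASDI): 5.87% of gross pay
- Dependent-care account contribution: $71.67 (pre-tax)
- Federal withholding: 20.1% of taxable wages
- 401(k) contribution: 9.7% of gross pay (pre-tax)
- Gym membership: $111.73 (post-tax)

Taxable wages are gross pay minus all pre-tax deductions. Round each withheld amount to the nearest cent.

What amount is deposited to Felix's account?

$824.67

Regular pay: 40 × $41.68 = $1667.20
Overtime pay: 2 × $41.68 × 1.5 = $125.04
Gross pay = $1667.20 + $125.04 = $1792.24
401(k) contribution: $1792.24 × 0.097 = $173.85
Dependent-care account contribution: $71.67
Pre-tax total = $173.85 + $71.67 = $245.52
Taxable wages = $1792.24 − $245.52 = $1546.72
State income tax: $1546.72 × 0.069 = $106.72
Federal withholding: $1546.72 × 0.201 = $310.89
Social Security (OASDI): $1792.24 × 0.0587 = $105.20
Medicare tax: $1792.24 × 0.013 = $23.30
Vision insurance premium: $64.21
Gym membership: $111.73
Total deductions = $173.85 + $71.67 + $106.72 + $310.89 + $105.20 + $23.30 + $64.21 + $111.73 = $967.57
Net pay = $1792.24 − $967.57 = $824.67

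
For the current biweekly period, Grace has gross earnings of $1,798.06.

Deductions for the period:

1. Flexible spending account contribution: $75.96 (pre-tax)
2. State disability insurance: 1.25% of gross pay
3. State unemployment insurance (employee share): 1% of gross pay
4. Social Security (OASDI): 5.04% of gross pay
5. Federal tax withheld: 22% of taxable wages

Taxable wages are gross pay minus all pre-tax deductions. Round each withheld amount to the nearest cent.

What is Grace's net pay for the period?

$1,212.16

Flexible spending account contribution: $75.96
Taxable wages = $1,798.06 − $75.96 = $1,722.10
Federal tax withheld: $1,722.10 × 0.22 = $378.86
State unemployment insurance (employee share): $1,798.06 × 0.01 = $17.98
Social Security (OASDI): $1,798.06 × 0.0504 = $90.62
State disability insurance: $1,798.06 × 0.0125 = $22.48
Total deductions = $75.96 + $378.86 + $17.98 + $90.62 + $22.48 = $585.90
Net pay = $1,798.06 − $585.90 = $1,212.16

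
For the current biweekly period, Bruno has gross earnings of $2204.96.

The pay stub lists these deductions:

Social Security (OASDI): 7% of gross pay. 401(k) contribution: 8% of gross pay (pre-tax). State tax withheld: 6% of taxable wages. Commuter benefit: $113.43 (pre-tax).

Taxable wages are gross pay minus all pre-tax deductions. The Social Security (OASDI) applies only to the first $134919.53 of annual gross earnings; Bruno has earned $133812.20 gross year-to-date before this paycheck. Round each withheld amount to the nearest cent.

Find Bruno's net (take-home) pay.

Commuter benefit: $113.43
401(k) contribution: $2204.96 × 0.08 = $176.40
Pre-tax total = $113.43 + $176.40 = $289.83
Taxable wages = $2204.96 − $289.83 = $1915.13
State tax withheld: $1915.13 × 0.06 = $114.91
Social Security (OASDI): only $134919.53 − $133812.20 = $1107.33 of this check is subject → $1107.33 × 0.07 = $77.51
Total deductions = $113.43 + $176.40 + $114.91 + $77.51 = $482.25
Net pay = $2204.96 − $482.25 = $1722.71

$1722.71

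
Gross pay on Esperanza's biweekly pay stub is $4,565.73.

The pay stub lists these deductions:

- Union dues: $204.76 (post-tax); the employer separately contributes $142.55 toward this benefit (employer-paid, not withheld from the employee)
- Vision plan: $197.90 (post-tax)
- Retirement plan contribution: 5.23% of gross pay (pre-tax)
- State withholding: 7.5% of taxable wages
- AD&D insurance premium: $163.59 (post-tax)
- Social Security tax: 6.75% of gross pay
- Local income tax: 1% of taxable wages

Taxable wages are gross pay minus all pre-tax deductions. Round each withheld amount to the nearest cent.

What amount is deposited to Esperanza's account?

$3,084.71

Retirement plan contribution: $4,565.73 × 0.0523 = $238.79
Taxable wages = $4,565.73 − $238.79 = $4,326.94
State withholding: $4,326.94 × 0.075 = $324.52
Local income tax: $4,326.94 × 0.01 = $43.27
Social Security tax: $4,565.73 × 0.0675 = $308.19
Union dues: $204.76
Vision plan: $197.90
AD&D insurance premium: $163.59
(Employer's $142.55 toward union dues is not withheld from the employee.)
Total deductions = $238.79 + $324.52 + $43.27 + $308.19 + $204.76 + $197.90 + $163.59 = $1,481.02
Net pay = $4,565.73 − $1,481.02 = $3,084.71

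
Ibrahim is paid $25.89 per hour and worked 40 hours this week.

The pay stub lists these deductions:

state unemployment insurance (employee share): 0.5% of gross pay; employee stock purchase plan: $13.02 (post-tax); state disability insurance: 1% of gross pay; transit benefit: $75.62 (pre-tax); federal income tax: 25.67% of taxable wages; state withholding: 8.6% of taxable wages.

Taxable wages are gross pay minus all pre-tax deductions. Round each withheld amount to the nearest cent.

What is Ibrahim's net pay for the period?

Gross pay: 40 × $25.89 = $1,035.60
Transit benefit: $75.62
Taxable wages = $1,035.60 − $75.62 = $959.98
State withholding: $959.98 × 0.086 = $82.56
Federal income tax: $959.98 × 0.2567 = $246.43
State unemployment insurance (employee share): $1,035.60 × 0.005 = $5.18
State disability insurance: $1,035.60 × 0.01 = $10.36
Employee stock purchase plan: $13.02
Total deductions = $75.62 + $82.56 + $246.43 + $5.18 + $10.36 + $13.02 = $433.17
Net pay = $1,035.60 − $433.17 = $602.43

$602.43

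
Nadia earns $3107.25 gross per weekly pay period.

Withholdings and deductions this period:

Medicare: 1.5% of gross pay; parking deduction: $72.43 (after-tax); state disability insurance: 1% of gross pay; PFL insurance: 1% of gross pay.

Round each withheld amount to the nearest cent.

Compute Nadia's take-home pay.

$2926.07

PFL insurance: $3107.25 × 0.01 = $31.07
State disability insurance: $3107.25 × 0.01 = $31.07
Medicare: $3107.25 × 0.015 = $46.61
Parking deduction: $72.43
Total deductions = $31.07 + $31.07 + $46.61 + $72.43 = $181.18
Net pay = $3107.25 − $181.18 = $2926.07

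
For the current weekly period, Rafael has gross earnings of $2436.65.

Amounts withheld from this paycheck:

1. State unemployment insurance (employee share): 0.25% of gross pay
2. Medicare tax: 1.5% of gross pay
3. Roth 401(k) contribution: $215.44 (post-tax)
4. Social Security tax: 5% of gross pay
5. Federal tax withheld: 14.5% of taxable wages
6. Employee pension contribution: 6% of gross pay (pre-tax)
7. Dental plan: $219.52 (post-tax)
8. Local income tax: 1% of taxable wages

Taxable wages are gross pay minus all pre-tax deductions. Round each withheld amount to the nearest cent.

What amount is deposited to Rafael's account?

$1336.00

Employee pension contribution: $2436.65 × 0.06 = $146.20
Taxable wages = $2436.65 − $146.20 = $2290.45
Local income tax: $2290.45 × 0.01 = $22.90
Federal tax withheld: $2290.45 × 0.145 = $332.12
State unemployment insurance (employee share): $2436.65 × 0.0025 = $6.09
Medicare tax: $2436.65 × 0.015 = $36.55
Social Security tax: $2436.65 × 0.05 = $121.83
Roth 401(k) contribution: $215.44
Dental plan: $219.52
Total deductions = $146.20 + $22.90 + $332.12 + $6.09 + $36.55 + $121.83 + $215.44 + $219.52 = $1100.65
Net pay = $2436.65 − $1100.65 = $1336.00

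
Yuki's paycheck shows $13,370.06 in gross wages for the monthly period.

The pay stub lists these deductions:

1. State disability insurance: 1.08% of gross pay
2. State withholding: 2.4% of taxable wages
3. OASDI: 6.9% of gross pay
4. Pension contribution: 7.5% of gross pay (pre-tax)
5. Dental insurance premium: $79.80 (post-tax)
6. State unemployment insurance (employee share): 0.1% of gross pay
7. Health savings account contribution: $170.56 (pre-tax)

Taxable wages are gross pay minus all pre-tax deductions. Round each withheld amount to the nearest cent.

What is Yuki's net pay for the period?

Health savings account contribution: $170.56
Pension contribution: $13,370.06 × 0.075 = $1,002.75
Pre-tax total = $170.56 + $1,002.75 = $1,173.31
Taxable wages = $13,370.06 − $1,173.31 = $12,196.75
State withholding: $12,196.75 × 0.024 = $292.72
State unemployment insurance (employee share): $13,370.06 × 0.001 = $13.37
OASDI: $13,370.06 × 0.069 = $922.53
State disability insurance: $13,370.06 × 0.0108 = $144.40
Dental insurance premium: $79.80
Total deductions = $170.56 + $1,002.75 + $292.72 + $13.37 + $922.53 + $144.40 + $79.80 = $2,626.13
Net pay = $13,370.06 − $2,626.13 = $10,743.93

$10,743.93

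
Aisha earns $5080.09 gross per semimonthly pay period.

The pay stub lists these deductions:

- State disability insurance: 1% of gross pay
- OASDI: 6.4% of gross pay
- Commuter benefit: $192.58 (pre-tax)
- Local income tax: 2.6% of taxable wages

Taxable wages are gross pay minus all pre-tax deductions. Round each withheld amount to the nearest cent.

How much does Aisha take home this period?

Commuter benefit: $192.58
Taxable wages = $5080.09 − $192.58 = $4887.51
Local income tax: $4887.51 × 0.026 = $127.08
State disability insurance: $5080.09 × 0.01 = $50.80
OASDI: $5080.09 × 0.064 = $325.13
Total deductions = $192.58 + $127.08 + $50.80 + $325.13 = $695.59
Net pay = $5080.09 − $695.59 = $4384.50

$4384.50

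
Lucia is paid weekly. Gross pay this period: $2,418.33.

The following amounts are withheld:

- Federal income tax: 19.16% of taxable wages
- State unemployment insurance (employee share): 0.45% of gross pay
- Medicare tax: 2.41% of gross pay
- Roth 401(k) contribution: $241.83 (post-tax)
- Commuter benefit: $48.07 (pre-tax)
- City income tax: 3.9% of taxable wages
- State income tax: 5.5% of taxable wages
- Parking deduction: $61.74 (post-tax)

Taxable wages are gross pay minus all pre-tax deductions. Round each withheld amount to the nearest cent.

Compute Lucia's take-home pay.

Commuter benefit: $48.07
Taxable wages = $2,418.33 − $48.07 = $2,370.26
Federal income tax: $2,370.26 × 0.1916 = $454.14
City income tax: $2,370.26 × 0.039 = $92.44
State income tax: $2,370.26 × 0.055 = $130.36
State unemployment insurance (employee share): $2,418.33 × 0.0045 = $10.88
Medicare tax: $2,418.33 × 0.0241 = $58.28
Parking deduction: $61.74
Roth 401(k) contribution: $241.83
Total deductions = $48.07 + $454.14 + $92.44 + $130.36 + $10.88 + $58.28 + $61.74 + $241.83 = $1,097.74
Net pay = $2,418.33 − $1,097.74 = $1,320.59

$1,320.59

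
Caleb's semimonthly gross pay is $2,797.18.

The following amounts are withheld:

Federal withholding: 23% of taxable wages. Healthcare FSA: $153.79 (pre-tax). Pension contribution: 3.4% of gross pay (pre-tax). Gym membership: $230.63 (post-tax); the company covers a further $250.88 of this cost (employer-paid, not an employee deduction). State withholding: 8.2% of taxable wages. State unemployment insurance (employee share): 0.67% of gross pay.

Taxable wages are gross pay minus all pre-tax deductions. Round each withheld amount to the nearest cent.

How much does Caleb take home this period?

Pension contribution: $2,797.18 × 0.034 = $95.10
Healthcare FSA: $153.79
Pre-tax total = $95.10 + $153.79 = $248.89
Taxable wages = $2,797.18 − $248.89 = $2,548.29
State withholding: $2,548.29 × 0.082 = $208.96
Federal withholding: $2,548.29 × 0.23 = $586.11
State unemployment insurance (employee share): $2,797.18 × 0.0067 = $18.74
Gym membership: $230.63
(Employer's $250.88 toward gym membership is not withheld from the employee.)
Total deductions = $95.10 + $153.79 + $208.96 + $586.11 + $18.74 + $230.63 = $1,293.33
Net pay = $2,797.18 − $1,293.33 = $1,503.85

$1,503.85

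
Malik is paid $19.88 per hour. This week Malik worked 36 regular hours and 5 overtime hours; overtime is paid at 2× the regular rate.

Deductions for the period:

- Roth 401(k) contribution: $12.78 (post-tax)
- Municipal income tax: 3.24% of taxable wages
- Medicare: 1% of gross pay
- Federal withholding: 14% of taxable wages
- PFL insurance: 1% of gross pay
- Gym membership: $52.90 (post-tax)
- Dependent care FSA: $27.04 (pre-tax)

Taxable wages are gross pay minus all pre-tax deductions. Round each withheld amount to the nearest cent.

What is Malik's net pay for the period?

$650.49

Regular pay: 36 × $19.88 = $715.68
Overtime pay: 5 × $19.88 × 2 = $198.80
Gross pay = $715.68 + $198.80 = $914.48
Dependent care FSA: $27.04
Taxable wages = $914.48 − $27.04 = $887.44
Federal withholding: $887.44 × 0.14 = $124.24
Municipal income tax: $887.44 × 0.0324 = $28.75
PFL insurance: $914.48 × 0.01 = $9.14
Medicare: $914.48 × 0.01 = $9.14
Roth 401(k) contribution: $12.78
Gym membership: $52.90
Total deductions = $27.04 + $124.24 + $28.75 + $9.14 + $9.14 + $12.78 + $52.90 = $263.99
Net pay = $914.48 − $263.99 = $650.49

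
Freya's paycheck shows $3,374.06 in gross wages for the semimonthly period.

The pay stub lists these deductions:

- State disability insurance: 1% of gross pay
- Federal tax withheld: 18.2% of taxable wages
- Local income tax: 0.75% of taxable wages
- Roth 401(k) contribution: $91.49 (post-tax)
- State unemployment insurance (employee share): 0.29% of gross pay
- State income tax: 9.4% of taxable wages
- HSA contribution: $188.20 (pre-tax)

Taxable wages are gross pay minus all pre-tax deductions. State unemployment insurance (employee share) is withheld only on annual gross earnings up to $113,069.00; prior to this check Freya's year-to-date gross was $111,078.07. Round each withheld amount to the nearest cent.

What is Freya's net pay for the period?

$2,151.67

HSA contribution: $188.20
Taxable wages = $3,374.06 − $188.20 = $3,185.86
Local income tax: $3,185.86 × 0.0075 = $23.89
State income tax: $3,185.86 × 0.094 = $299.47
Federal tax withheld: $3,185.86 × 0.182 = $579.83
State unemployment insurance (employee share): only $113,069.00 − $111,078.07 = $1,990.93 of this check is subject → $1,990.93 × 0.0029 = $5.77
State disability insurance: $3,374.06 × 0.01 = $33.74
Roth 401(k) contribution: $91.49
Total deductions = $188.20 + $23.89 + $299.47 + $579.83 + $5.77 + $33.74 + $91.49 = $1,222.39
Net pay = $3,374.06 − $1,222.39 = $2,151.67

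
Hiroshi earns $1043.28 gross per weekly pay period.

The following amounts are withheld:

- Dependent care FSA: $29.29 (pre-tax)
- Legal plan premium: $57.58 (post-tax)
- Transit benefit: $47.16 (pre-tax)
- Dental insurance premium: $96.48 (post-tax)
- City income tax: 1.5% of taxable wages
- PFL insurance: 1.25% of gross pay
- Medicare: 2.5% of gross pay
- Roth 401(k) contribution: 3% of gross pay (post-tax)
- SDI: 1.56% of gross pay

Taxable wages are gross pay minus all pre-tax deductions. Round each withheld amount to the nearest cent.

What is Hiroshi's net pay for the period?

Transit benefit: $47.16
Dependent care FSA: $29.29
Pre-tax total = $47.16 + $29.29 = $76.45
Taxable wages = $1043.28 − $76.45 = $966.83
City income tax: $966.83 × 0.015 = $14.50
Medicare: $1043.28 × 0.025 = $26.08
SDI: $1043.28 × 0.0156 = $16.28
PFL insurance: $1043.28 × 0.0125 = $13.04
Roth 401(k) contribution: $1043.28 × 0.03 = $31.30
Dental insurance premium: $96.48
Legal plan premium: $57.58
Total deductions = $47.16 + $29.29 + $14.50 + $26.08 + $16.28 + $13.04 + $31.30 + $96.48 + $57.58 = $331.71
Net pay = $1043.28 − $331.71 = $711.57

$711.57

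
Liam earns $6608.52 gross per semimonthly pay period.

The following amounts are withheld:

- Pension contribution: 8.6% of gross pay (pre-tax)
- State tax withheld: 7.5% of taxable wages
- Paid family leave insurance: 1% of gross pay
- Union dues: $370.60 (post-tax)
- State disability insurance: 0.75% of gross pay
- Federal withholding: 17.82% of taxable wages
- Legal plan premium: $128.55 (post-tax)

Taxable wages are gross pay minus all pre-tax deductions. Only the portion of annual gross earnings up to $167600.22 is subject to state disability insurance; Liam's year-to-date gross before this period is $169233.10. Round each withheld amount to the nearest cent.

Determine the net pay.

$3945.58

Pension contribution: $6608.52 × 0.086 = $568.33
Taxable wages = $6608.52 − $568.33 = $6040.19
Federal withholding: $6040.19 × 0.1782 = $1076.36
State tax withheld: $6040.19 × 0.075 = $453.01
Paid family leave insurance: $6608.52 × 0.01 = $66.09
State disability insurance: annual cap $167600.22 already reached (YTD $169233.10), so $0.00
Union dues: $370.60
Legal plan premium: $128.55
Total deductions = $568.33 + $1076.36 + $453.01 + $66.09 + $0.00 + $370.60 + $128.55 = $2662.94
Net pay = $6608.52 − $2662.94 = $3945.58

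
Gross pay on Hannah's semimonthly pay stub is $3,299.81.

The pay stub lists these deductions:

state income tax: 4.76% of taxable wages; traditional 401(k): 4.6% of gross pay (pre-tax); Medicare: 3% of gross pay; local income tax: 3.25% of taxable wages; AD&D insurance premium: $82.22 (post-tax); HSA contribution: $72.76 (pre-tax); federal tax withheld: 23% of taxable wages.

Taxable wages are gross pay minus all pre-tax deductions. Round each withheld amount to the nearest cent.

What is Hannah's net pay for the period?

$1,940.41

Traditional 401(k): $3,299.81 × 0.046 = $151.79
HSA contribution: $72.76
Pre-tax total = $151.79 + $72.76 = $224.55
Taxable wages = $3,299.81 − $224.55 = $3,075.26
State income tax: $3,075.26 × 0.0476 = $146.38
Federal tax withheld: $3,075.26 × 0.23 = $707.31
Local income tax: $3,075.26 × 0.0325 = $99.95
Medicare: $3,299.81 × 0.03 = $98.99
AD&D insurance premium: $82.22
Total deductions = $151.79 + $72.76 + $146.38 + $707.31 + $99.95 + $98.99 + $82.22 = $1,359.40
Net pay = $3,299.81 − $1,359.40 = $1,940.41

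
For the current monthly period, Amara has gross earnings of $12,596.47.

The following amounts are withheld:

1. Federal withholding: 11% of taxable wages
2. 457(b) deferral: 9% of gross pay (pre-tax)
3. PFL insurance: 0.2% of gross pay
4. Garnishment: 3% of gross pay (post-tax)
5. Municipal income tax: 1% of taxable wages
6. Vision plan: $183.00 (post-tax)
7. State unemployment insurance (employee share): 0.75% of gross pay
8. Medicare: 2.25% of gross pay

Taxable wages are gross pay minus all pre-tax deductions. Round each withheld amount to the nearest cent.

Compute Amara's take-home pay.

457(b) deferral: $12,596.47 × 0.09 = $1,133.68
Taxable wages = $12,596.47 − $1,133.68 = $11,462.79
Municipal income tax: $11,462.79 × 0.01 = $114.63
Federal withholding: $11,462.79 × 0.11 = $1,260.91
PFL insurance: $12,596.47 × 0.002 = $25.19
State unemployment insurance (employee share): $12,596.47 × 0.0075 = $94.47
Medicare: $12,596.47 × 0.0225 = $283.42
Garnishment: $12,596.47 × 0.03 = $377.89
Vision plan: $183.00
Total deductions = $1,133.68 + $114.63 + $1,260.91 + $25.19 + $94.47 + $283.42 + $377.89 + $183.00 = $3,473.19
Net pay = $12,596.47 − $3,473.19 = $9,123.28

$9,123.28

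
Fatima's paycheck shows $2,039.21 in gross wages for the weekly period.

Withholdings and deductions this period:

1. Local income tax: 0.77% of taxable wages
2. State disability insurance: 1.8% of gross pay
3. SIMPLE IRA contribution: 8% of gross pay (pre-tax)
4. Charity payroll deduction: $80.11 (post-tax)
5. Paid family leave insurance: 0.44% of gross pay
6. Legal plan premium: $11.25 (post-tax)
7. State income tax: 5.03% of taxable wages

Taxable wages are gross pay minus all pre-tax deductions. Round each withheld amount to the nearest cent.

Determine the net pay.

$1,630.21

SIMPLE IRA contribution: $2,039.21 × 0.08 = $163.14
Taxable wages = $2,039.21 − $163.14 = $1,876.07
Local income tax: $1,876.07 × 0.0077 = $14.45
State income tax: $1,876.07 × 0.0503 = $94.37
State disability insurance: $2,039.21 × 0.018 = $36.71
Paid family leave insurance: $2,039.21 × 0.0044 = $8.97
Charity payroll deduction: $80.11
Legal plan premium: $11.25
Total deductions = $163.14 + $14.45 + $94.37 + $36.71 + $8.97 + $80.11 + $11.25 = $409.00
Net pay = $2,039.21 − $409.00 = $1,630.21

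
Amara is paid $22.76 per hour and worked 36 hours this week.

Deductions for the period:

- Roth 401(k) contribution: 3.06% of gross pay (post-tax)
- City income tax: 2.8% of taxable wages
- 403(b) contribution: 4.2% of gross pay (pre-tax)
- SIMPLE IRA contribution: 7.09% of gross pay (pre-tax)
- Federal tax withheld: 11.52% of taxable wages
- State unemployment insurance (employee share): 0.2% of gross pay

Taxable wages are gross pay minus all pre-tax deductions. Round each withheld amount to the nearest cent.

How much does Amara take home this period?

$596.07

Gross pay: 36 × $22.76 = $819.36
SIMPLE IRA contribution: $819.36 × 0.0709 = $58.09
403(b) contribution: $819.36 × 0.042 = $34.41
Pre-tax total = $58.09 + $34.41 = $92.50
Taxable wages = $819.36 − $92.50 = $726.86
City income tax: $726.86 × 0.028 = $20.35
Federal tax withheld: $726.86 × 0.1152 = $83.73
State unemployment insurance (employee share): $819.36 × 0.002 = $1.64
Roth 401(k) contribution: $819.36 × 0.0306 = $25.07
Total deductions = $58.09 + $34.41 + $20.35 + $83.73 + $1.64 + $25.07 = $223.29
Net pay = $819.36 − $223.29 = $596.07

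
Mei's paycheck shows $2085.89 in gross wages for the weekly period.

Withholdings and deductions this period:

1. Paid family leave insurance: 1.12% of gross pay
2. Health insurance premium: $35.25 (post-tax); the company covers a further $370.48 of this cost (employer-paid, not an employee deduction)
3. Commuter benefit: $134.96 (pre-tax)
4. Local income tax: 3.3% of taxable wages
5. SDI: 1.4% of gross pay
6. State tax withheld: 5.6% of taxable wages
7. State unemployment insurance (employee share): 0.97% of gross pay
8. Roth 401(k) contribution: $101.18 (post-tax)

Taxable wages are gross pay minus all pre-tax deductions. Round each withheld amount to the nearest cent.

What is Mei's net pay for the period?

$1568.08

Commuter benefit: $134.96
Taxable wages = $2085.89 − $134.96 = $1950.93
State tax withheld: $1950.93 × 0.056 = $109.25
Local income tax: $1950.93 × 0.033 = $64.38
SDI: $2085.89 × 0.014 = $29.20
Paid family leave insurance: $2085.89 × 0.0112 = $23.36
State unemployment insurance (employee share): $2085.89 × 0.0097 = $20.23
Health insurance premium: $35.25
Roth 401(k) contribution: $101.18
(Employer's $370.48 toward health insurance premium is not withheld from the employee.)
Total deductions = $134.96 + $109.25 + $64.38 + $29.20 + $23.36 + $20.23 + $35.25 + $101.18 = $517.81
Net pay = $2085.89 − $517.81 = $1568.08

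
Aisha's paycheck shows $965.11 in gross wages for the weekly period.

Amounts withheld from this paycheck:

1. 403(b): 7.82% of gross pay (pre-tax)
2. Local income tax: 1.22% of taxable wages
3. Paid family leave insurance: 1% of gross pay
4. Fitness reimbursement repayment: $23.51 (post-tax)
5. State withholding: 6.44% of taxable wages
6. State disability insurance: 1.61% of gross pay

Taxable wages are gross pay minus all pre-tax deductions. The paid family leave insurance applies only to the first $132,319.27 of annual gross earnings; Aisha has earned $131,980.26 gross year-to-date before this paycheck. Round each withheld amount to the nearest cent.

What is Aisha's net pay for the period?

403(b): $965.11 × 0.0782 = $75.47
Taxable wages = $965.11 − $75.47 = $889.64
Local income tax: $889.64 × 0.0122 = $10.85
State withholding: $889.64 × 0.0644 = $57.29
Paid family leave insurance: only $132,319.27 − $131,980.26 = $339.01 of this check is subject → $339.01 × 0.01 = $3.39
State disability insurance: $965.11 × 0.0161 = $15.54
Fitness reimbursement repayment: $23.51
Total deductions = $75.47 + $10.85 + $57.29 + $3.39 + $15.54 + $23.51 = $186.05
Net pay = $965.11 − $186.05 = $779.06

$779.06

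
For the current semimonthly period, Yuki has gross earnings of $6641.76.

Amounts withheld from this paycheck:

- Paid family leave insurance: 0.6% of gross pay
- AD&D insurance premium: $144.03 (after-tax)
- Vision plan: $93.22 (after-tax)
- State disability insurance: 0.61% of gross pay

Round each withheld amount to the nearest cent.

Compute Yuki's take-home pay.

$6324.15

State disability insurance: $6641.76 × 0.0061 = $40.51
Paid family leave insurance: $6641.76 × 0.006 = $39.85
AD&D insurance premium: $144.03
Vision plan: $93.22
Total deductions = $40.51 + $39.85 + $144.03 + $93.22 = $317.61
Net pay = $6641.76 − $317.61 = $6324.15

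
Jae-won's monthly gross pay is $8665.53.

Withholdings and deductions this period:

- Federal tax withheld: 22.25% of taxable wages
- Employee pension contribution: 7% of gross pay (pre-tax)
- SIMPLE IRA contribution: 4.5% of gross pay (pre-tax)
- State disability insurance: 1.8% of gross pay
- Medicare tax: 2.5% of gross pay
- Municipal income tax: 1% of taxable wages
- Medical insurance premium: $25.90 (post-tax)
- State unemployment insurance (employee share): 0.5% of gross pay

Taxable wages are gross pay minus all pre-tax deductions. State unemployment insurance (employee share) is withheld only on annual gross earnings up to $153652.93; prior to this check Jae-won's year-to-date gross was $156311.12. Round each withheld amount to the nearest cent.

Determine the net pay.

Employee pension contribution: $8665.53 × 0.07 = $606.59
SIMPLE IRA contribution: $8665.53 × 0.045 = $389.95
Pre-tax total = $606.59 + $389.95 = $996.54
Taxable wages = $8665.53 − $996.54 = $7668.99
Municipal income tax: $7668.99 × 0.01 = $76.69
Federal tax withheld: $7668.99 × 0.2225 = $1706.35
Medicare tax: $8665.53 × 0.025 = $216.64
State disability insurance: $8665.53 × 0.018 = $155.98
State unemployment insurance (employee share): annual cap $153652.93 already reached (YTD $156311.12), so $0.00
Medical insurance premium: $25.90
Total deductions = $606.59 + $389.95 + $76.69 + $1706.35 + $216.64 + $155.98 + $0.00 + $25.90 = $3178.10
Net pay = $8665.53 − $3178.10 = $5487.43

$5487.43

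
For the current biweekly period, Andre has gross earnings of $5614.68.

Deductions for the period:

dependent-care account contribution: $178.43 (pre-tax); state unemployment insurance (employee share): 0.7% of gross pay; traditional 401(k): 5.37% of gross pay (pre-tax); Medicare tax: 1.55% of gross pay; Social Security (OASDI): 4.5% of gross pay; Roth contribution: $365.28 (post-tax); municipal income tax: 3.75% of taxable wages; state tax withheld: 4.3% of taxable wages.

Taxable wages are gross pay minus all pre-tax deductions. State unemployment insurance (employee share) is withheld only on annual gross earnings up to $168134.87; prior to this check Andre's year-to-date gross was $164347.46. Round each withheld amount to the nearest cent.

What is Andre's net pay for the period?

Dependent-care account contribution: $178.43
Traditional 401(k): $5614.68 × 0.0537 = $301.51
Pre-tax total = $178.43 + $301.51 = $479.94
Taxable wages = $5614.68 − $479.94 = $5134.74
Municipal income tax: $5134.74 × 0.0375 = $192.55
State tax withheld: $5134.74 × 0.043 = $220.79
Medicare tax: $5614.68 × 0.0155 = $87.03
State unemployment insurance (employee share): only $168134.87 − $164347.46 = $3787.41 of this check is subject → $3787.41 × 0.007 = $26.51
Social Security (OASDI): $5614.68 × 0.045 = $252.66
Roth contribution: $365.28
Total deductions = $178.43 + $301.51 + $192.55 + $220.79 + $87.03 + $26.51 + $252.66 + $365.28 = $1624.76
Net pay = $5614.68 − $1624.76 = $3989.92

$3989.92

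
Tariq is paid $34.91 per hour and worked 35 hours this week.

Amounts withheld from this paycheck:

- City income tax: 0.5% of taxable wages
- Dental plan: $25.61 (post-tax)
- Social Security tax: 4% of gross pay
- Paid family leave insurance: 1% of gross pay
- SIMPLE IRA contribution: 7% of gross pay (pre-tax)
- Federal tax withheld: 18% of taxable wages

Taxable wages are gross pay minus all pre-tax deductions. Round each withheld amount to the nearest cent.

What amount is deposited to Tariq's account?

$839.40

Gross pay: 35 × $34.91 = $1221.85
SIMPLE IRA contribution: $1221.85 × 0.07 = $85.53
Taxable wages = $1221.85 − $85.53 = $1136.32
Federal tax withheld: $1136.32 × 0.18 = $204.54
City income tax: $1136.32 × 0.005 = $5.68
Social Security tax: $1221.85 × 0.04 = $48.87
Paid family leave insurance: $1221.85 × 0.01 = $12.22
Dental plan: $25.61
Total deductions = $85.53 + $204.54 + $5.68 + $48.87 + $12.22 + $25.61 = $382.45
Net pay = $1221.85 − $382.45 = $839.40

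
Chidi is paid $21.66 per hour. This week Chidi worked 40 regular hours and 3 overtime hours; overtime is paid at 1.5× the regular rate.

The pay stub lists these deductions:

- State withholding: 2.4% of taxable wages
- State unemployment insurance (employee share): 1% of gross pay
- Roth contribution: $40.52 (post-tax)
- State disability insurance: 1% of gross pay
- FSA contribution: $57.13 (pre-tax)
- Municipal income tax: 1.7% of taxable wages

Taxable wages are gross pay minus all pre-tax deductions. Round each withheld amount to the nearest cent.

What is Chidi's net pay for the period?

Regular pay: 40 × $21.66 = $866.40
Overtime pay: 3 × $21.66 × 1.5 = $97.47
Gross pay = $866.40 + $97.47 = $963.87
FSA contribution: $57.13
Taxable wages = $963.87 − $57.13 = $906.74
Municipal income tax: $906.74 × 0.017 = $15.41
State withholding: $906.74 × 0.024 = $21.76
State disability insurance: $963.87 × 0.01 = $9.64
State unemployment insurance (employee share): $963.87 × 0.01 = $9.64
Roth contribution: $40.52
Total deductions = $57.13 + $15.41 + $21.76 + $9.64 + $9.64 + $40.52 = $154.10
Net pay = $963.87 − $154.10 = $809.77

$809.77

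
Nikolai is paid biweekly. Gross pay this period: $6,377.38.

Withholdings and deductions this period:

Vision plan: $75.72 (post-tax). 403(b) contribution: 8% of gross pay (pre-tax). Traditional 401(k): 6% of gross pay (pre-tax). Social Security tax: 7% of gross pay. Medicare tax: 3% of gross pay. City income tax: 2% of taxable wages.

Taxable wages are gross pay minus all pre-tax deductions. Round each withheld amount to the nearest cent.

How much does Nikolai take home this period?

$4,661.40

Traditional 401(k): $6,377.38 × 0.06 = $382.64
403(b) contribution: $6,377.38 × 0.08 = $510.19
Pre-tax total = $382.64 + $510.19 = $892.83
Taxable wages = $6,377.38 − $892.83 = $5,484.55
City income tax: $5,484.55 × 0.02 = $109.69
Medicare tax: $6,377.38 × 0.03 = $191.32
Social Security tax: $6,377.38 × 0.07 = $446.42
Vision plan: $75.72
Total deductions = $382.64 + $510.19 + $109.69 + $191.32 + $446.42 + $75.72 = $1,715.98
Net pay = $6,377.38 − $1,715.98 = $4,661.40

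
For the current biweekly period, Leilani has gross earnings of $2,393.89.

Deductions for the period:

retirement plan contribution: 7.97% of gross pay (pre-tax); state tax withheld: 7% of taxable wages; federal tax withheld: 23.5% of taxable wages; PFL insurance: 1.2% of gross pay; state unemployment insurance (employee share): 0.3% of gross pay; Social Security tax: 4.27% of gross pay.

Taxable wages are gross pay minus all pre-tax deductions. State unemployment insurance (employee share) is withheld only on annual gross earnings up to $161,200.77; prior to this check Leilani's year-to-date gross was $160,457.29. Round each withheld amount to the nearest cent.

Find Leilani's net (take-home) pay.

$1,397.97

Retirement plan contribution: $2,393.89 × 0.0797 = $190.79
Taxable wages = $2,393.89 − $190.79 = $2,203.10
State tax withheld: $2,203.10 × 0.07 = $154.22
Federal tax withheld: $2,203.10 × 0.235 = $517.73
Social Security tax: $2,393.89 × 0.0427 = $102.22
PFL insurance: $2,393.89 × 0.012 = $28.73
State unemployment insurance (employee share): only $161,200.77 − $160,457.29 = $743.48 of this check is subject → $743.48 × 0.003 = $2.23
Total deductions = $190.79 + $154.22 + $517.73 + $102.22 + $28.73 + $2.23 = $995.92
Net pay = $2,393.89 − $995.92 = $1,397.97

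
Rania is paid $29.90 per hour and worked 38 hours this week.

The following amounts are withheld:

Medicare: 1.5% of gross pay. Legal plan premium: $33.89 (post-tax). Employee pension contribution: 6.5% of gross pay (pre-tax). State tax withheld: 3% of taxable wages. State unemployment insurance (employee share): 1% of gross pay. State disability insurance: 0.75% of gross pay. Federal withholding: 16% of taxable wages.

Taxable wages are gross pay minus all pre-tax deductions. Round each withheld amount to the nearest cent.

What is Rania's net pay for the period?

$789.69

Gross pay: 38 × $29.90 = $1,136.20
Employee pension contribution: $1,136.20 × 0.065 = $73.85
Taxable wages = $1,136.20 − $73.85 = $1,062.35
Federal withholding: $1,062.35 × 0.16 = $169.98
State tax withheld: $1,062.35 × 0.03 = $31.87
State unemployment insurance (employee share): $1,136.20 × 0.01 = $11.36
Medicare: $1,136.20 × 0.015 = $17.04
State disability insurance: $1,136.20 × 0.0075 = $8.52
Legal plan premium: $33.89
Total deductions = $73.85 + $169.98 + $31.87 + $11.36 + $17.04 + $8.52 + $33.89 = $346.51
Net pay = $1,136.20 − $346.51 = $789.69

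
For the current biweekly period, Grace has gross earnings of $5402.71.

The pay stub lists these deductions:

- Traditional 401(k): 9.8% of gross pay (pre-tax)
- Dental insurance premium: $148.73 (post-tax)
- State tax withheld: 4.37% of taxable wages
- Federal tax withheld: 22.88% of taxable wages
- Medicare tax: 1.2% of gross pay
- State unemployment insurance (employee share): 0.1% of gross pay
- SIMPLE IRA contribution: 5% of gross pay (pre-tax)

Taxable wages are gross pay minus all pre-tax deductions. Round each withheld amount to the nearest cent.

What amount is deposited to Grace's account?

Traditional 401(k): $5402.71 × 0.098 = $529.47
SIMPLE IRA contribution: $5402.71 × 0.05 = $270.14
Pre-tax total = $529.47 + $270.14 = $799.61
Taxable wages = $5402.71 − $799.61 = $4603.10
Federal tax withheld: $4603.10 × 0.2288 = $1053.19
State tax withheld: $4603.10 × 0.0437 = $201.16
Medicare tax: $5402.71 × 0.012 = $64.83
State unemployment insurance (employee share): $5402.71 × 0.001 = $5.40
Dental insurance premium: $148.73
Total deductions = $529.47 + $270.14 + $1053.19 + $201.16 + $64.83 + $5.40 + $148.73 = $2272.92
Net pay = $5402.71 − $2272.92 = $3129.79

$3129.79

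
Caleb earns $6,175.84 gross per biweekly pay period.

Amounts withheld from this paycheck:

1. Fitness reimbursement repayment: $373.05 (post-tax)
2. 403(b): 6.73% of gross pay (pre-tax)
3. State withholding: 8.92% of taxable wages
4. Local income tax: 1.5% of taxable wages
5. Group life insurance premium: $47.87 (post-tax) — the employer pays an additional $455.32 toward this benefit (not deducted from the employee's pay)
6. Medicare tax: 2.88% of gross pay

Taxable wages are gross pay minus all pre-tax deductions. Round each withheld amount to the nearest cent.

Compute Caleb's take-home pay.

$4,561.22

403(b): $6,175.84 × 0.0673 = $415.63
Taxable wages = $6,175.84 − $415.63 = $5,760.21
State withholding: $5,760.21 × 0.0892 = $513.81
Local income tax: $5,760.21 × 0.015 = $86.40
Medicare tax: $6,175.84 × 0.0288 = $177.86
Group life insurance premium: $47.87
Fitness reimbursement repayment: $373.05
(Employer's $455.32 toward group life insurance premium is not withheld from the employee.)
Total deductions = $415.63 + $513.81 + $86.40 + $177.86 + $47.87 + $373.05 = $1,614.62
Net pay = $6,175.84 − $1,614.62 = $4,561.22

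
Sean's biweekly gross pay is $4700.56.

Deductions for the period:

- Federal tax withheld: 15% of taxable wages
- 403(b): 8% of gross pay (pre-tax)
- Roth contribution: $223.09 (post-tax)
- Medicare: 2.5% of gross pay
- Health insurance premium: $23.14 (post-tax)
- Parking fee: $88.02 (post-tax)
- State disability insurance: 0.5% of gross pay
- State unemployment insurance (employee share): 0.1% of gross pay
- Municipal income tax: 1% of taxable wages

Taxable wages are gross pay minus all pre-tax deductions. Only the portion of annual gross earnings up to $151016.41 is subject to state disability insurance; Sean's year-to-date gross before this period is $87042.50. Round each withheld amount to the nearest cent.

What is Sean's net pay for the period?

$3152.63

403(b): $4700.56 × 0.08 = $376.04
Taxable wages = $4700.56 − $376.04 = $4324.52
Municipal income tax: $4324.52 × 0.01 = $43.25
Federal tax withheld: $4324.52 × 0.15 = $648.68
State disability insurance: cap not yet reached, full $4700.56 is subject → $4700.56 × 0.005 = $23.50
State unemployment insurance (employee share): $4700.56 × 0.001 = $4.70
Medicare: $4700.56 × 0.025 = $117.51
Parking fee: $88.02
Health insurance premium: $23.14
Roth contribution: $223.09
Total deductions = $376.04 + $43.25 + $648.68 + $23.50 + $4.70 + $117.51 + $88.02 + $23.14 + $223.09 = $1547.93
Net pay = $4700.56 − $1547.93 = $3152.63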